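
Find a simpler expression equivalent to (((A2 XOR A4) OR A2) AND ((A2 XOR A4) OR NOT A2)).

By distribution ((E OR v) AND (E OR NOT v) = E):
= (A2 XOR A4)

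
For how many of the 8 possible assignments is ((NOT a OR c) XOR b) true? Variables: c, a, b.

Satisfying assignments: (0,0,0), (0,1,1), (1,0,0), (1,1,0)
Count: 4 out of 8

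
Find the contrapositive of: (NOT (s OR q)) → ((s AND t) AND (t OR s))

Contrapositive: NOT ((s AND t) AND (t OR s)) → (s OR q)
Note: A statement and its contrapositive are logically equivalent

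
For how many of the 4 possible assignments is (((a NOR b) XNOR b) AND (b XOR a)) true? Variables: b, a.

Satisfying assignments: (0,1)
Count: 1 out of 4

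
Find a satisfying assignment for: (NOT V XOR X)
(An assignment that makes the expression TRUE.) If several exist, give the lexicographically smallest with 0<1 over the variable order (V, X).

V=0, X=0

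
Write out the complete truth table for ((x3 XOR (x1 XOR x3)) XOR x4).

x1 | x3 | x4 | Output
---------------------
0 | 0 | 0 | 0
0 | 0 | 1 | 1
0 | 1 | 0 | 0
0 | 1 | 1 | 1
1 | 0 | 0 | 1
1 | 0 | 1 | 0
1 | 1 | 0 | 1
1 | 1 | 1 | 0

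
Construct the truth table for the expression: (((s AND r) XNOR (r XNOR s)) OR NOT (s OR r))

r | s | Output
--------------
0 | 0 | 1
0 | 1 | 1
1 | 0 | 1
1 | 1 | 1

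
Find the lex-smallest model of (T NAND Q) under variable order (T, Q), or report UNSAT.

T=0, Q=0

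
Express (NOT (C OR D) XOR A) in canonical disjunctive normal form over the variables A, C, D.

(NOT A AND NOT C AND NOT D) OR (A AND NOT C AND D) OR (A AND C AND NOT D) OR (A AND C AND D)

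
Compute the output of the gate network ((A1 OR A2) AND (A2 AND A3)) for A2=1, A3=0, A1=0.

Substituting: ((0 OR 1) AND (1 AND 0))
= 0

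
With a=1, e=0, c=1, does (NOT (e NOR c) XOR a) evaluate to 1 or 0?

Substituting: (NOT (0 NOR 1) XOR 1)
= 0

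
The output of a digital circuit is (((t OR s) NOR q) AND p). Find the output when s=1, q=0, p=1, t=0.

Substituting: (((0 OR 1) NOR 0) AND 1)
= 0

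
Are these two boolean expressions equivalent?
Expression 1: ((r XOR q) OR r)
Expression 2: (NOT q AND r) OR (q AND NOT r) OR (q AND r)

Yes, they are equivalent — the two output columns agree on all 4 assignments:
q | r | Expression 1 | Expression 2
-----------------------------------
0 | 0 | 0 | 0
0 | 1 | 1 | 1
1 | 0 | 1 | 1
1 | 1 | 1 | 1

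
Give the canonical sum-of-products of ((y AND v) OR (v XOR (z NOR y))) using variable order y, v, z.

Σm(0, 3, 6, 7) = (NOT y AND NOT v AND NOT z) OR (NOT y AND v AND z) OR (y AND v AND NOT z) OR (y AND v AND z)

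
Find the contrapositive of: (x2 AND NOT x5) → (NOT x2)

Contrapositive: x2 → NOT (x2 AND NOT x5)
Note: A statement and its contrapositive are logically equivalent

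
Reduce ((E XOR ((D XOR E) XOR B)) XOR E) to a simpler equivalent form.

By XOR self-cancellation ((E XOR v) XOR v = E):
= ((D XOR E) XOR B)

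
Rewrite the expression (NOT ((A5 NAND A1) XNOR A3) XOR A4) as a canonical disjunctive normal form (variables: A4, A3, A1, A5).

(NOT A4 AND NOT A3 AND NOT A1 AND NOT A5) OR (NOT A4 AND NOT A3 AND NOT A1 AND A5) OR (NOT A4 AND NOT A3 AND A1 AND NOT A5) OR (NOT A4 AND A3 AND A1 AND A5) OR (A4 AND NOT A3 AND A1 AND A5) OR (A4 AND A3 AND NOT A1 AND NOT A5) OR (A4 AND A3 AND NOT A1 AND A5) OR (A4 AND A3 AND A1 AND NOT A5)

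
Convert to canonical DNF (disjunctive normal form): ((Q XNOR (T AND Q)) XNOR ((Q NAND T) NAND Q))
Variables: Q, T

(NOT Q AND NOT T) OR (NOT Q AND T) OR (Q AND NOT T) OR (Q AND T)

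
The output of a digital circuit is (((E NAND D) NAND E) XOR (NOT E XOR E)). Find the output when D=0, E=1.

Substituting: (((1 NAND 0) NAND 1) XOR (NOT 1 XOR 1))
= 1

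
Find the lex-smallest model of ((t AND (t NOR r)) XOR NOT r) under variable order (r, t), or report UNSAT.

r=0, t=0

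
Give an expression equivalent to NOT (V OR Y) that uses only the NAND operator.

(((V NAND V) NAND (Y NAND Y)) NAND ((V NAND V) NAND (Y NAND Y)))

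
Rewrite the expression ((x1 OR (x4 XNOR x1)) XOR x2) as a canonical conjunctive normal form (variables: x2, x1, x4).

(x2 OR x1 OR NOT x4) AND (NOT x2 OR x1 OR x4) AND (NOT x2 OR NOT x1 OR x4) AND (NOT x2 OR NOT x1 OR NOT x4)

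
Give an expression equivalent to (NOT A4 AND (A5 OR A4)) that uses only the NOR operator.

(((A4 NOR A4) NOR (A4 NOR A4)) NOR (((A5 NOR A4) NOR (A5 NOR A4)) NOR ((A5 NOR A4) NOR (A5 NOR A4))))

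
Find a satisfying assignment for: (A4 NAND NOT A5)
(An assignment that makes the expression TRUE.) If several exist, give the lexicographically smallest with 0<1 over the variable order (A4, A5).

A4=0, A5=0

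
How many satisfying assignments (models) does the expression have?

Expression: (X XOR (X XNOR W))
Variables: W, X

Satisfying assignments: (0,0), (0,1)
Count: 2 out of 4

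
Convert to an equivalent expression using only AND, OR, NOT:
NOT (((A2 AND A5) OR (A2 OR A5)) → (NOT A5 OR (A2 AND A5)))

((A2 AND A5) OR (A2 OR A5)) AND NOT (NOT A5 OR (A2 AND A5))
(Negated implication: NOT(A → B) = A AND NOT B)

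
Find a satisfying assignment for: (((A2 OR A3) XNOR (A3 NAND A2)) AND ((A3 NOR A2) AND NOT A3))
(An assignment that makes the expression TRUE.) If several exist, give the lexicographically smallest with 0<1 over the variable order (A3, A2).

UNSATISFIABLE - no assignment makes this expression true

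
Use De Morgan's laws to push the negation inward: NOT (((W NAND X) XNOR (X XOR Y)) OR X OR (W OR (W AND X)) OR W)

NOT ((W NAND X) XNOR (X XOR Y)) AND NOT X AND NOT (W OR (W AND X)) AND NOT W
De Morgan's: NOT(OR of terms) = AND of negations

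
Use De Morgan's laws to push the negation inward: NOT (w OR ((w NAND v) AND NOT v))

NOT w AND NOT ((w NAND v) AND NOT v)
De Morgan's: NOT(OR of terms) = AND of negations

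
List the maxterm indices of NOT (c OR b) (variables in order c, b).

ΠM(1, 2, 3) = (c OR NOT b) AND (NOT c OR b) AND (NOT c OR NOT b)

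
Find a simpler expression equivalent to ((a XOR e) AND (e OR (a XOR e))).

By absorption (E AND (E OR v) = E):
= (a XOR e)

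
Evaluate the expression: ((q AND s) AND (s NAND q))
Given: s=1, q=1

Substituting: ((1 AND 1) AND (1 NAND 1))
= 0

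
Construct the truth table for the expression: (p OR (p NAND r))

r | p | Output
--------------
0 | 0 | 1
0 | 1 | 1
1 | 0 | 1
1 | 1 | 1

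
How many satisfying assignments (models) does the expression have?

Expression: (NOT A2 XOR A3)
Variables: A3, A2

Satisfying assignments: (0,0), (1,1)
Count: 2 out of 4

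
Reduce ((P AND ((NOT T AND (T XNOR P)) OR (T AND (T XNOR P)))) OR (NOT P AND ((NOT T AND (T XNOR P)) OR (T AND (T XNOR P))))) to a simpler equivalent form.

By distribution ((E AND v) OR (E AND NOT v) = E) then distribution ((E AND v) OR (E AND NOT v) = E):
= (T XNOR P)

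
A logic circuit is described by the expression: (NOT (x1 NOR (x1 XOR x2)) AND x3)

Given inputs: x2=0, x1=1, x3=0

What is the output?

Substituting: (NOT (1 NOR (1 XOR 0)) AND 0)
= 0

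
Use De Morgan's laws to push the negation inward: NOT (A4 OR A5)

NOT A4 AND NOT A5
De Morgan's: NOT(OR of terms) = AND of negations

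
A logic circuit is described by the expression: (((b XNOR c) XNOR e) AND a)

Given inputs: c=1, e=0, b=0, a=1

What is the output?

Substituting: (((0 XNOR 1) XNOR 0) AND 1)
= 1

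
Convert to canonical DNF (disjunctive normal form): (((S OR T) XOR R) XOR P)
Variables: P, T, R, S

(NOT P AND NOT T AND NOT R AND S) OR (NOT P AND NOT T AND R AND NOT S) OR (NOT P AND T AND NOT R AND NOT S) OR (NOT P AND T AND NOT R AND S) OR (P AND NOT T AND NOT R AND NOT S) OR (P AND NOT T AND R AND S) OR (P AND T AND R AND NOT S) OR (P AND T AND R AND S)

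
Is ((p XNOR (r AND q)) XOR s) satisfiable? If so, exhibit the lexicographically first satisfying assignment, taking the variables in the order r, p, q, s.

r=0, p=0, q=0, s=0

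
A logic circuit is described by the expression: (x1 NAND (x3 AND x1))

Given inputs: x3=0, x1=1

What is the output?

Substituting: (1 NAND (0 AND 1))
= 1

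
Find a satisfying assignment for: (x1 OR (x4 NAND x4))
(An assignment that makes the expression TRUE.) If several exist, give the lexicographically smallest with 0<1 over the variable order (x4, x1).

x4=0, x1=0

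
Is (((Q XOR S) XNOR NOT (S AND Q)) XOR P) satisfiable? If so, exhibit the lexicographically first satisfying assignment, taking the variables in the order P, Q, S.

P=0, Q=0, S=1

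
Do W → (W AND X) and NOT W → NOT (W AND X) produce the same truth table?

No, Inverse is not equivalent to original (counterexample: X=0, W=1)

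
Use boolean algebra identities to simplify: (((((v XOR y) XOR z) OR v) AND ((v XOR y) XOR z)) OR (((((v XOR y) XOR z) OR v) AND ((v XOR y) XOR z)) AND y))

By absorption (E OR (E AND v) = E) then absorption (E AND (E OR v) = E):
= ((v XOR y) XOR z)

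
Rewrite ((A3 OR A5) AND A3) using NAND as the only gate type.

((((A3 NAND A3) NAND (A5 NAND A5)) NAND A3) NAND (((A3 NAND A3) NAND (A5 NAND A5)) NAND A3))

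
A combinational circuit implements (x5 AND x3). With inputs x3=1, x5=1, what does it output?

Substituting: (1 AND 1)
= 1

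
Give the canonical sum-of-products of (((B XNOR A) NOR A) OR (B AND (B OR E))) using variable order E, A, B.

Σm(1, 3, 5, 7) = (NOT E AND NOT A AND B) OR (NOT E AND A AND B) OR (E AND NOT A AND B) OR (E AND A AND B)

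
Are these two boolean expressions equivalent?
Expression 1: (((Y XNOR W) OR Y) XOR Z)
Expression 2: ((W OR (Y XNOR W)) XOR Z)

No. Counterexample: with W=0, Y=1, Z=0, Expression 1 = 1 but Expression 2 = 0.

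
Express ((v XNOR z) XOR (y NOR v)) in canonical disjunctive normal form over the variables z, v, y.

(NOT z AND NOT v AND y) OR (z AND NOT v AND NOT y) OR (z AND v AND NOT y) OR (z AND v AND y)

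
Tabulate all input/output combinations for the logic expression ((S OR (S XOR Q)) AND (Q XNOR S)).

Q | S | Output
--------------
0 | 0 | 0
0 | 1 | 0
1 | 0 | 0
1 | 1 | 1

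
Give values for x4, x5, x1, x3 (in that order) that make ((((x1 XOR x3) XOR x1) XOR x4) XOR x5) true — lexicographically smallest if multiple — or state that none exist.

x4=0, x5=0, x1=0, x3=1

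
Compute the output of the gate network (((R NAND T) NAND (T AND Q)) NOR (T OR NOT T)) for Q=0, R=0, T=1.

Substituting: (((0 NAND 1) NAND (1 AND 0)) NOR (1 OR NOT 1))
= 0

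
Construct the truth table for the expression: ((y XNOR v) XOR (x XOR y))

v | x | y | Output
------------------
0 | 0 | 0 | 1
0 | 0 | 1 | 1
0 | 1 | 0 | 0
0 | 1 | 1 | 0
1 | 0 | 0 | 0
1 | 0 | 1 | 0
1 | 1 | 0 | 1
1 | 1 | 1 | 1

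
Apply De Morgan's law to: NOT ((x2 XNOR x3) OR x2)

NOT (x2 XNOR x3) AND NOT x2
De Morgan's: NOT(OR of terms) = AND of negations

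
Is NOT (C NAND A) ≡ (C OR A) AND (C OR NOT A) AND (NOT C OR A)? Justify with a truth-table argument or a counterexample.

Yes, they are equivalent — the two output columns agree on all 4 assignments:
C | A | Expression 1 | Expression 2
-----------------------------------
0 | 0 | 0 | 0
0 | 1 | 0 | 0
1 | 0 | 0 | 0
1 | 1 | 1 | 1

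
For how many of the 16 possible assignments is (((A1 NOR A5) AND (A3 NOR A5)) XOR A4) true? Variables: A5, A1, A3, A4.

Satisfying assignments: (0,0,0,0), (0,0,1,1), (0,1,0,1), (0,1,1,1), (1,0,0,1), (1,0,1,1), (1,1,0,1), (1,1,1,1)
Count: 8 out of 16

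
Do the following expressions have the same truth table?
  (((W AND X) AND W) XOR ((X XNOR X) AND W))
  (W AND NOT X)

Yes, they are equivalent — the two output columns agree on all 4 assignments:
W | X | Expression 1 | Expression 2
-----------------------------------
0 | 0 | 0 | 0
0 | 1 | 0 | 0
1 | 0 | 1 | 1
1 | 1 | 0 | 0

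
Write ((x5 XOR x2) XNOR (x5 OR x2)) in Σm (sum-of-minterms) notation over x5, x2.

Σm(0, 1, 2) = (NOT x5 AND NOT x2) OR (NOT x5 AND x2) OR (x5 AND NOT x2)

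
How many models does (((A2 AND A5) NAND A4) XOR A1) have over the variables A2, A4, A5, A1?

Satisfying assignments: (0,0,0,0), (0,0,1,0), (0,1,0,0), (0,1,1,0), (1,0,0,0), (1,0,1,0), (1,1,0,0), (1,1,1,1)
Count: 8 out of 16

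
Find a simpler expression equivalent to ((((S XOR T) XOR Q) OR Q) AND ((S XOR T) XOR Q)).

By absorption (E AND (E OR v) = E):
= ((S XOR T) XOR Q)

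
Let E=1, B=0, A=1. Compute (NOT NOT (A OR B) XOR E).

Substituting: (NOT NOT (1 OR 0) XOR 1)
= 0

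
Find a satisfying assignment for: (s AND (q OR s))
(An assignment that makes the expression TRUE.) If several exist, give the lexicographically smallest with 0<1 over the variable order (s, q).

s=1, q=0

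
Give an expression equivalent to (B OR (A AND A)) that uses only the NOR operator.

((B NOR ((A NOR A) NOR (A NOR A))) NOR (B NOR ((A NOR A) NOR (A NOR A))))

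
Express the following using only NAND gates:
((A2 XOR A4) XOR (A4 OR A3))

((((A2 NAND (A2 NAND A4)) NAND (A4 NAND (A2 NAND A4))) NAND (((A2 NAND (A2 NAND A4)) NAND (A4 NAND (A2 NAND A4))) NAND ((A4 NAND A4) NAND (A3 NAND A3)))) NAND (((A4 NAND A4) NAND (A3 NAND A3)) NAND (((A2 NAND (A2 NAND A4)) NAND (A4 NAND (A2 NAND A4))) NAND ((A4 NAND A4) NAND (A3 NAND A3)))))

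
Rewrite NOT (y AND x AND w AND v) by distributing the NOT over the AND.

NOT y OR NOT x OR NOT w OR NOT v
De Morgan's: NOT(AND of terms) = OR of negations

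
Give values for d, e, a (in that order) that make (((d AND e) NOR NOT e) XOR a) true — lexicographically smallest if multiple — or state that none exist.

d=0, e=0, a=1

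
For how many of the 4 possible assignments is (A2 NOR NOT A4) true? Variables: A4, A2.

Satisfying assignments: (1,0)
Count: 1 out of 4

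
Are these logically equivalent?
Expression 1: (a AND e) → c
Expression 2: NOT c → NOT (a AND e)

Yes, Contrapositive is always equivalent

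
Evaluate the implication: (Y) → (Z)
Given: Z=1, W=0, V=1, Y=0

Antecedent (Y) = 0; consequent (Z) = 1.
0 → 1 = 1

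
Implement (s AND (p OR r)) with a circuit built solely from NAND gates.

((s NAND ((p NAND p) NAND (r NAND r))) NAND (s NAND ((p NAND p) NAND (r NAND r))))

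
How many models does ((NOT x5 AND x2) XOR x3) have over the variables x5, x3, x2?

Satisfying assignments: (0,0,1), (0,1,0), (1,1,0), (1,1,1)
Count: 4 out of 8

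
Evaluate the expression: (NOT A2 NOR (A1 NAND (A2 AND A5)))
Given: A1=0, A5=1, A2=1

Substituting: (NOT 1 NOR (0 NAND (1 AND 1)))
= 0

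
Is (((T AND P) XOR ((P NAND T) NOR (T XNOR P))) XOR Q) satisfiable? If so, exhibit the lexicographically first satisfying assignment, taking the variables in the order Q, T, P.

Q=0, T=1, P=1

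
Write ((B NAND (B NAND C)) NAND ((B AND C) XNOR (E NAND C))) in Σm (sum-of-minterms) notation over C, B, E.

Σm(0, 1, 2, 3, 4, 7) = (NOT C AND NOT B AND NOT E) OR (NOT C AND NOT B AND E) OR (NOT C AND B AND NOT E) OR (NOT C AND B AND E) OR (C AND NOT B AND NOT E) OR (C AND B AND E)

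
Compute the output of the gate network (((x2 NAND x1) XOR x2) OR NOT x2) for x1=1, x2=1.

Substituting: (((1 NAND 1) XOR 1) OR NOT 1)
= 1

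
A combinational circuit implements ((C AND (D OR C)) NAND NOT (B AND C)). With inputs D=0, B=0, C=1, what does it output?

Substituting: ((1 AND (0 OR 1)) NAND NOT (0 AND 1))
= 0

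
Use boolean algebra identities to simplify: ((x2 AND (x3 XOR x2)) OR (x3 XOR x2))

By absorption (E OR (E AND v) = E):
= (x3 XOR x2)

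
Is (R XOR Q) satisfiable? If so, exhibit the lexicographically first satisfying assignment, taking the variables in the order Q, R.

Q=0, R=1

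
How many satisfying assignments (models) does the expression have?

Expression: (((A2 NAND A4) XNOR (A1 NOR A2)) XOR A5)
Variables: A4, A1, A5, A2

Satisfying assignments: (0,0,0,0), (0,0,1,1), (0,1,1,0), (0,1,1,1), (1,0,0,0), (1,0,0,1), (1,1,0,1), (1,1,1,0)
Count: 8 out of 16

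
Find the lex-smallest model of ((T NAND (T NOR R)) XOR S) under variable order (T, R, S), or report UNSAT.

T=0, R=0, S=0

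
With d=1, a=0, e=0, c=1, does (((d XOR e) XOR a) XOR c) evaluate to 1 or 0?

Substituting: (((1 XOR 0) XOR 0) XOR 1)
= 0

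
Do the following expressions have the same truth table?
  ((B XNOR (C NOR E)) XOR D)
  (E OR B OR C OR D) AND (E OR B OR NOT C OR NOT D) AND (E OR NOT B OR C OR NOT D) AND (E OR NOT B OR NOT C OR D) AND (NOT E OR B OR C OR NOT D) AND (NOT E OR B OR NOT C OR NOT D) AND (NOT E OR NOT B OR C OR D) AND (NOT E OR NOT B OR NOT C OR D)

Yes, they are equivalent — the two output columns agree on all 16 assignments:
E | B | C | D | Expression 1 | Expression 2
-------------------------------------------
0 | 0 | 0 | 0 | 0 | 0
0 | 0 | 0 | 1 | 1 | 1
0 | 0 | 1 | 0 | 1 | 1
0 | 0 | 1 | 1 | 0 | 0
0 | 1 | 0 | 0 | 1 | 1
0 | 1 | 0 | 1 | 0 | 0
0 | 1 | 1 | 0 | 0 | 0
0 | 1 | 1 | 1 | 1 | 1
1 | 0 | 0 | 0 | 1 | 1
1 | 0 | 0 | 1 | 0 | 0
1 | 0 | 1 | 0 | 1 | 1
1 | 0 | 1 | 1 | 0 | 0
1 | 1 | 0 | 0 | 0 | 0
1 | 1 | 0 | 1 | 1 | 1
1 | 1 | 1 | 0 | 0 | 0
1 | 1 | 1 | 1 | 1 | 1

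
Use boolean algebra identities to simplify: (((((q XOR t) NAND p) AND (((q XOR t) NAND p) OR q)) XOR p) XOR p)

By XOR self-cancellation ((E XOR v) XOR v = E) then absorption (E AND (E OR v) = E):
= ((q XOR t) NAND p)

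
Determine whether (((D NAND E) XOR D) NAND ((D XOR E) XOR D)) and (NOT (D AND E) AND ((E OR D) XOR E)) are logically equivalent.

No. Counterexample: with D=0, E=0, Expression 1 = 1 but Expression 2 = 0.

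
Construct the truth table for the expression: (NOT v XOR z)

v | z | Output
--------------
0 | 0 | 1
0 | 1 | 0
1 | 0 | 0
1 | 1 | 1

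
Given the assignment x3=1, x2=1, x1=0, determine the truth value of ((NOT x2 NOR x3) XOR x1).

Substituting: ((NOT 1 NOR 1) XOR 0)
= 0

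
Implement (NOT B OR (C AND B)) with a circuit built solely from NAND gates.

(((B NAND B) NAND (B NAND B)) NAND (((C NAND B) NAND (C NAND B)) NAND ((C NAND B) NAND (C NAND B))))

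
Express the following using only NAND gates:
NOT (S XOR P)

(((S NAND (S NAND P)) NAND (P NAND (S NAND P))) NAND ((S NAND (S NAND P)) NAND (P NAND (S NAND P))))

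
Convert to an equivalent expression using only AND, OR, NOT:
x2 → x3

NOT x2 OR x3
(Implication elimination: A → B = NOT A OR B)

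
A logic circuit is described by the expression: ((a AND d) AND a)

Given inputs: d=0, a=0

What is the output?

Substituting: ((0 AND 0) AND 0)
= 0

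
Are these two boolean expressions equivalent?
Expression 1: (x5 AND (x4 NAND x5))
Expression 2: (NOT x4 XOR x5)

No. Counterexample: with x5=0, x4=0, Expression 1 = 0 but Expression 2 = 1.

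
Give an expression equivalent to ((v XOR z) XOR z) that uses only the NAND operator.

((((v NAND (v NAND z)) NAND (z NAND (v NAND z))) NAND (((v NAND (v NAND z)) NAND (z NAND (v NAND z))) NAND z)) NAND (z NAND (((v NAND (v NAND z)) NAND (z NAND (v NAND z))) NAND z)))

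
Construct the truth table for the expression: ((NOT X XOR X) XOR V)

X | V | Output
--------------
0 | 0 | 1
0 | 1 | 0
1 | 0 | 1
1 | 1 | 0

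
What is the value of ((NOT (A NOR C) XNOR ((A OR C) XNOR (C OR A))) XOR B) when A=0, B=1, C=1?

Substituting: ((NOT (0 NOR 1) XNOR ((0 OR 1) XNOR (1 OR 0))) XOR 1)
= 0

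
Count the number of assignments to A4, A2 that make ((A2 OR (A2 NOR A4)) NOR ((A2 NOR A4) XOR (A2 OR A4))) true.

No assignment satisfies the expression.
Count: 0 out of 4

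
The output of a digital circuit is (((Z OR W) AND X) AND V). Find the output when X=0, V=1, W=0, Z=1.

Substituting: (((1 OR 0) AND 0) AND 1)
= 0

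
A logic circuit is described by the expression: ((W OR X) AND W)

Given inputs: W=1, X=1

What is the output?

Substituting: ((1 OR 1) AND 1)
= 1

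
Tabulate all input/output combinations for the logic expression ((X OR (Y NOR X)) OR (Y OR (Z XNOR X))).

X | Z | Y | Output
------------------
0 | 0 | 0 | 1
0 | 0 | 1 | 1
0 | 1 | 0 | 1
0 | 1 | 1 | 1
1 | 0 | 0 | 1
1 | 0 | 1 | 1
1 | 1 | 0 | 1
1 | 1 | 1 | 1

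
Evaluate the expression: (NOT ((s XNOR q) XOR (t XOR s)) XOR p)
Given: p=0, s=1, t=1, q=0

Substituting: (NOT ((1 XNOR 0) XOR (1 XOR 1)) XOR 0)
= 1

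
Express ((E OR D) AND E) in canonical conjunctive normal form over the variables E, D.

(E OR D) AND (E OR NOT D)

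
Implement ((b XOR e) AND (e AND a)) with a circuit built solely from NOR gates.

((((((b NOR e) NOR (b NOR e)) NOR ((b NOR e) NOR (b NOR e))) NOR ((((b NOR b) NOR (e NOR e)) NOR ((b NOR b) NOR (e NOR e))) NOR (((b NOR b) NOR (e NOR e)) NOR ((b NOR b) NOR (e NOR e))))) NOR ((((b NOR e) NOR (b NOR e)) NOR ((b NOR e) NOR (b NOR e))) NOR ((((b NOR b) NOR (e NOR e)) NOR ((b NOR b) NOR (e NOR e))) NOR (((b NOR b) NOR (e NOR e)) NOR ((b NOR b) NOR (e NOR e)))))) NOR (((e NOR e) NOR (a NOR a)) NOR ((e NOR e) NOR (a NOR a))))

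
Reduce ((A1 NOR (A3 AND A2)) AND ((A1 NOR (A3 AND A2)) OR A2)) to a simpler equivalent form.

By absorption (E AND (E OR v) = E):
= (A1 NOR (A3 AND A2))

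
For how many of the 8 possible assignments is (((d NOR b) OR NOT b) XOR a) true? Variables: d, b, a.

Satisfying assignments: (0,0,0), (0,1,1), (1,0,0), (1,1,1)
Count: 4 out of 8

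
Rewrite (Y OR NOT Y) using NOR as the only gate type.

((Y NOR (Y NOR Y)) NOR (Y NOR (Y NOR Y)))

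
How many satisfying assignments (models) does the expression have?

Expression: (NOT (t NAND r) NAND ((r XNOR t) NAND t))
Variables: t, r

Satisfying assignments: (0,0), (0,1), (1,0), (1,1)
Count: 4 out of 4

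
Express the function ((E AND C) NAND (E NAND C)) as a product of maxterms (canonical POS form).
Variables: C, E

ΠM() = TRUE (no maxterms)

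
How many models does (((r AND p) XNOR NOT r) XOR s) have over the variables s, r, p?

Satisfying assignments: (0,1,0), (1,0,0), (1,0,1), (1,1,1)
Count: 4 out of 8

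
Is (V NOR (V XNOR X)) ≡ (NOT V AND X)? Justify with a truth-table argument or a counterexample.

Yes, they are equivalent — the two output columns agree on all 4 assignments:
V | X | Expression 1 | Expression 2
-----------------------------------
0 | 0 | 0 | 0
0 | 1 | 1 | 1
1 | 0 | 0 | 0
1 | 1 | 0 | 0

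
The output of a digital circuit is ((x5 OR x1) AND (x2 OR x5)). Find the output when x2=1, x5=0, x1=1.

Substituting: ((0 OR 1) AND (1 OR 0))
= 1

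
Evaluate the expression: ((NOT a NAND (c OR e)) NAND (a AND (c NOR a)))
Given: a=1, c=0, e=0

Substituting: ((NOT 1 NAND (0 OR 0)) NAND (1 AND (0 NOR 1)))
= 1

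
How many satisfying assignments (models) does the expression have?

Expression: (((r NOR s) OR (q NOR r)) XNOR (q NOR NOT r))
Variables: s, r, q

Satisfying assignments: (0,1,1), (1,0,1), (1,1,1)
Count: 3 out of 8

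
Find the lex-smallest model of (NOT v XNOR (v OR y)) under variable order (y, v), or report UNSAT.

y=1, v=0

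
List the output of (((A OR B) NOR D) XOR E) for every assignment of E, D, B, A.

E | D | B | A | Output
----------------------
0 | 0 | 0 | 0 | 1
0 | 0 | 0 | 1 | 0
0 | 0 | 1 | 0 | 0
0 | 0 | 1 | 1 | 0
0 | 1 | 0 | 0 | 0
0 | 1 | 0 | 1 | 0
0 | 1 | 1 | 0 | 0
0 | 1 | 1 | 1 | 0
1 | 0 | 0 | 0 | 0
1 | 0 | 0 | 1 | 1
1 | 0 | 1 | 0 | 1
1 | 0 | 1 | 1 | 1
1 | 1 | 0 | 0 | 1
1 | 1 | 0 | 1 | 1
1 | 1 | 1 | 0 | 1
1 | 1 | 1 | 1 | 1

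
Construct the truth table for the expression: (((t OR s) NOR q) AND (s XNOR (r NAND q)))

t | q | r | s | Output
----------------------
0 | 0 | 0 | 0 | 0
0 | 0 | 0 | 1 | 0
0 | 0 | 1 | 0 | 0
0 | 0 | 1 | 1 | 0
0 | 1 | 0 | 0 | 0
0 | 1 | 0 | 1 | 0
0 | 1 | 1 | 0 | 0
0 | 1 | 1 | 1 | 0
1 | 0 | 0 | 0 | 0
1 | 0 | 0 | 1 | 0
1 | 0 | 1 | 0 | 0
1 | 0 | 1 | 1 | 0
1 | 1 | 0 | 0 | 0
1 | 1 | 0 | 1 | 0
1 | 1 | 1 | 0 | 0
1 | 1 | 1 | 1 | 0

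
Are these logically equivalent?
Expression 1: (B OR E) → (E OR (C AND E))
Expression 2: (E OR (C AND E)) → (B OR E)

No, Converse is not equivalent to original (counterexample: E=0, B=1, C=0)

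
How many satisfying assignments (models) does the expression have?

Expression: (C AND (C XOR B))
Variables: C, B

Satisfying assignments: (1,0)
Count: 1 out of 4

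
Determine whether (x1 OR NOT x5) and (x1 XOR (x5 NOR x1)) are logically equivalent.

Yes, they are equivalent — the two output columns agree on all 4 assignments:
x1 | x5 | Expression 1 | Expression 2
-------------------------------------
0 | 0 | 1 | 1
0 | 1 | 0 | 0
1 | 0 | 1 | 1
1 | 1 | 1 | 1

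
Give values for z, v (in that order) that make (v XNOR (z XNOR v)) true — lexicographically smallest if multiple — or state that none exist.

z=1, v=0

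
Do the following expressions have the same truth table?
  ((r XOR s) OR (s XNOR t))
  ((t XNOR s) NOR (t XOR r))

No. Counterexample: with s=0, t=0, r=0, Expression 1 = 1 but Expression 2 = 0.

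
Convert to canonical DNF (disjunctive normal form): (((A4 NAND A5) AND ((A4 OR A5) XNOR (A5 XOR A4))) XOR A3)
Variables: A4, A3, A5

(NOT A4 AND NOT A3 AND NOT A5) OR (NOT A4 AND NOT A3 AND A5) OR (A4 AND NOT A3 AND NOT A5) OR (A4 AND A3 AND A5)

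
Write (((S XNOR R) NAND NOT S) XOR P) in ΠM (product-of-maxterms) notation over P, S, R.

ΠM(0, 5, 6, 7) = (P OR S OR R) AND (NOT P OR S OR NOT R) AND (NOT P OR NOT S OR R) AND (NOT P OR NOT S OR NOT R)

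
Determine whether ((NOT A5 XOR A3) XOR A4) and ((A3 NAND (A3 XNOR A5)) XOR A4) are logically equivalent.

No. Counterexample: with A5=0, A3=1, A4=0, Expression 1 = 0 but Expression 2 = 1.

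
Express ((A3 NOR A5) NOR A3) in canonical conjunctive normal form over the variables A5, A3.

(A5 OR A3) AND (A5 OR NOT A3) AND (NOT A5 OR NOT A3)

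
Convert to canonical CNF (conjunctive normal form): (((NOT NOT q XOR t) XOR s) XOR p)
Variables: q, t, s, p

(q OR t OR s OR p) AND (q OR t OR NOT s OR NOT p) AND (q OR NOT t OR s OR NOT p) AND (q OR NOT t OR NOT s OR p) AND (NOT q OR t OR s OR NOT p) AND (NOT q OR t OR NOT s OR p) AND (NOT q OR NOT t OR s OR p) AND (NOT q OR NOT t OR NOT s OR NOT p)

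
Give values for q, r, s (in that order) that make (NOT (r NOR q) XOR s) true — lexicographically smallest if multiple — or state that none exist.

q=0, r=0, s=1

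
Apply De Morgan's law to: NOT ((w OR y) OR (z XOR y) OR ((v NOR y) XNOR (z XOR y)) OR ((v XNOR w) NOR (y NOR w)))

NOT (w OR y) AND NOT (z XOR y) AND NOT ((v NOR y) XNOR (z XOR y)) AND NOT ((v XNOR w) NOR (y NOR w))
De Morgan's: NOT(OR of terms) = AND of negations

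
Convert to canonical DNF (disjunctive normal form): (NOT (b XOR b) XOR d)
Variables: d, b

(NOT d AND NOT b) OR (NOT d AND b)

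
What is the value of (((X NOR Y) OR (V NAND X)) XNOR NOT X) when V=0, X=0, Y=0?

Substituting: (((0 NOR 0) OR (0 NAND 0)) XNOR NOT 0)
= 1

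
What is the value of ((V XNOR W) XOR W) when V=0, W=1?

Substituting: ((0 XNOR 1) XOR 1)
= 1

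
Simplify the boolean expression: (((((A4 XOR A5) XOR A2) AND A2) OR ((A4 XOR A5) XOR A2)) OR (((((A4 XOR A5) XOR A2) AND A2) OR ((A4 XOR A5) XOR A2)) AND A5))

By absorption (E OR (E AND v) = E) then absorption (E OR (E AND v) = E):
= ((A4 XOR A5) XOR A2)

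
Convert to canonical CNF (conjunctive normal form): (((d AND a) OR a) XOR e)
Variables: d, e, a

(d OR e OR a) AND (d OR NOT e OR NOT a) AND (NOT d OR e OR a) AND (NOT d OR NOT e OR NOT a)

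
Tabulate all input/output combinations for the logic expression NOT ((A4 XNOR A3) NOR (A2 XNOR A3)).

A2 | A3 | A4 | Output
---------------------
0 | 0 | 0 | 1
0 | 0 | 1 | 1
0 | 1 | 0 | 0
0 | 1 | 1 | 1
1 | 0 | 0 | 1
1 | 0 | 1 | 0
1 | 1 | 0 | 1
1 | 1 | 1 | 1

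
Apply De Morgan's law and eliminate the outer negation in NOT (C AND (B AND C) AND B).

NOT C OR NOT (B AND C) OR NOT B
De Morgan's: NOT(AND of terms) = OR of negations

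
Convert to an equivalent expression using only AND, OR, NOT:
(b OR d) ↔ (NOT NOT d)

((b OR d) AND (NOT NOT d)) OR (NOT (b OR d) AND NOT d)
(Biconditional = both true or both false)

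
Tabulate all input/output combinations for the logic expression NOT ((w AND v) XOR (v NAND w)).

w | v | Output
--------------
0 | 0 | 0
0 | 1 | 0
1 | 0 | 0
1 | 1 | 0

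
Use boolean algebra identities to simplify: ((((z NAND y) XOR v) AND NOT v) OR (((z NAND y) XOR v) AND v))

By distribution ((E AND v) OR (E AND NOT v) = E):
= ((z NAND y) XOR v)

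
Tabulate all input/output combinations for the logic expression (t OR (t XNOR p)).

p | t | Output
--------------
0 | 0 | 1
0 | 1 | 1
1 | 0 | 0
1 | 1 | 1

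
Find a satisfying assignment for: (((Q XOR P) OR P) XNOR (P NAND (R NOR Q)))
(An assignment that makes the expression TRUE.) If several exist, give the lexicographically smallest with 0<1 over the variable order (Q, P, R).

Q=0, P=1, R=1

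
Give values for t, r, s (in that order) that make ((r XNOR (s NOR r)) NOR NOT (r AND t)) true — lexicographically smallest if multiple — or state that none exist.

t=1, r=1, s=0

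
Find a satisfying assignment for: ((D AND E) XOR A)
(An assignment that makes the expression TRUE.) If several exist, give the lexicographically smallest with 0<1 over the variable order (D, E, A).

D=0, E=0, A=1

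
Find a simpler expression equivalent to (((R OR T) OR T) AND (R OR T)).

By absorption (E AND (E OR v) = E):
= (R OR T)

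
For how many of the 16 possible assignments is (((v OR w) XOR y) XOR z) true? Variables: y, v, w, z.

Satisfying assignments: (0,0,0,1), (0,0,1,0), (0,1,0,0), (0,1,1,0), (1,0,0,0), (1,0,1,1), (1,1,0,1), (1,1,1,1)
Count: 8 out of 16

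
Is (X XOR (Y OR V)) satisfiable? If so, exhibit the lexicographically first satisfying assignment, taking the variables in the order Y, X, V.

Y=0, X=0, V=1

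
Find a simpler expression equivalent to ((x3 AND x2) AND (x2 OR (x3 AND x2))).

By absorption (E AND (E OR v) = E):
= (x3 AND x2)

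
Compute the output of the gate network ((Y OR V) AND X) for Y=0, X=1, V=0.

Substituting: ((0 OR 0) AND 1)
= 0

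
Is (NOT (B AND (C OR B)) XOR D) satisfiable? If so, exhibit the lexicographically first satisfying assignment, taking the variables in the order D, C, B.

D=0, C=0, B=0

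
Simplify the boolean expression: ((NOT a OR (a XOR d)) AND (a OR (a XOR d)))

By distribution ((E OR v) AND (E OR NOT v) = E):
= (a XOR d)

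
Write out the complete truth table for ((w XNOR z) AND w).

z | w | Output
--------------
0 | 0 | 0
0 | 1 | 0
1 | 0 | 0
1 | 1 | 1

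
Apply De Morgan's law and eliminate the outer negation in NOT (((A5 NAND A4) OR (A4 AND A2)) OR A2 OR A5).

NOT ((A5 NAND A4) OR (A4 AND A2)) AND NOT A2 AND NOT A5
De Morgan's: NOT(OR of terms) = AND of negations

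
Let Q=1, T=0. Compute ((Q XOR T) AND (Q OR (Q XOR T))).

Substituting: ((1 XOR 0) AND (1 OR (1 XOR 0)))
= 1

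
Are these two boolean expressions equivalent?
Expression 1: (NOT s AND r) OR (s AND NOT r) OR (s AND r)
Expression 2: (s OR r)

Yes, they are equivalent — the two output columns agree on all 4 assignments:
s | r | Expression 1 | Expression 2
-----------------------------------
0 | 0 | 0 | 0
0 | 1 | 1 | 1
1 | 0 | 1 | 1
1 | 1 | 1 | 1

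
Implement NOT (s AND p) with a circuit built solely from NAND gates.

(((s NAND p) NAND (s NAND p)) NAND ((s NAND p) NAND (s NAND p)))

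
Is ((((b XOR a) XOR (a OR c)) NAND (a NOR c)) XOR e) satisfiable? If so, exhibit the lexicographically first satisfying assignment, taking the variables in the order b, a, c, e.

b=0, a=0, c=0, e=0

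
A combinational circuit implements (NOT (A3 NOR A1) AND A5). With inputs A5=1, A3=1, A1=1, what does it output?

Substituting: (NOT (1 NOR 1) AND 1)
= 1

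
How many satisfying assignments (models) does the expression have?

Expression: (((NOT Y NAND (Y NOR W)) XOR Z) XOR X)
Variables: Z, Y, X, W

Satisfying assignments: (0,0,0,1), (0,0,1,0), (0,1,0,0), (0,1,0,1), (1,0,0,0), (1,0,1,1), (1,1,1,0), (1,1,1,1)
Count: 8 out of 16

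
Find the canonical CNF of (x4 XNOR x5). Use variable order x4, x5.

(x4 OR NOT x5) AND (NOT x4 OR x5)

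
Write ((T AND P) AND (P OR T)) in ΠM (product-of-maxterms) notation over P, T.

ΠM(0, 1, 2) = (P OR T) AND (P OR NOT T) AND (NOT P OR T)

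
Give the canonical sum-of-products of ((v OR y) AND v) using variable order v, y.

Σm(2, 3) = (v AND NOT y) OR (v AND y)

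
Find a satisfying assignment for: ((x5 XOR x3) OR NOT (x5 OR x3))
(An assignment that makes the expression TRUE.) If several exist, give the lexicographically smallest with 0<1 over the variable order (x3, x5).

x3=0, x5=0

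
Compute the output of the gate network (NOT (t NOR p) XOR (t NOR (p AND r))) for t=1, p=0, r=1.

Substituting: (NOT (1 NOR 0) XOR (1 NOR (0 AND 1)))
= 1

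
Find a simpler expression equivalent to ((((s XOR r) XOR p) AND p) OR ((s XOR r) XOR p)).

By absorption (E OR (E AND v) = E):
= ((s XOR r) XOR p)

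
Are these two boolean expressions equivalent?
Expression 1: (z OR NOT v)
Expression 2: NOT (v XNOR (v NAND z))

Yes, they are equivalent — the two output columns agree on all 4 assignments:
z | v | Expression 1 | Expression 2
-----------------------------------
0 | 0 | 1 | 1
0 | 1 | 0 | 0
1 | 0 | 1 | 1
1 | 1 | 1 | 1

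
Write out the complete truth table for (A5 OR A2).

A2 | A5 | Output
----------------
0 | 0 | 0
0 | 1 | 1
1 | 0 | 1
1 | 1 | 1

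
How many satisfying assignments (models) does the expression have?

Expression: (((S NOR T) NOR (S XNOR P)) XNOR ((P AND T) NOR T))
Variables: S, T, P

Satisfying assignments: (0,1,0), (1,0,0), (1,1,1)
Count: 3 out of 8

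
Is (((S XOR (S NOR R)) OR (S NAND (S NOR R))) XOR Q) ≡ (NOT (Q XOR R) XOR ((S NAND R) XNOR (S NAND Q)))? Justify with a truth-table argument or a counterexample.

No. Counterexample: with S=0, Q=0, R=0, Expression 1 = 1 but Expression 2 = 0.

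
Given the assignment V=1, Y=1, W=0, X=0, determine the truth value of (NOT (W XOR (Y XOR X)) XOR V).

Substituting: (NOT (0 XOR (1 XOR 0)) XOR 1)
= 1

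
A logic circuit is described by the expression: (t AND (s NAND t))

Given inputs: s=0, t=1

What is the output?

Substituting: (1 AND (0 NAND 1))
= 1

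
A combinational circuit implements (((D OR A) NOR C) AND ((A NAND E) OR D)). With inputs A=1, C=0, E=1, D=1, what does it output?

Substituting: (((1 OR 1) NOR 0) AND ((1 NAND 1) OR 1))
= 0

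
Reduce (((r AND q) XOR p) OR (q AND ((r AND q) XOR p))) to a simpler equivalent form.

By absorption (E OR (E AND v) = E):
= ((r AND q) XOR p)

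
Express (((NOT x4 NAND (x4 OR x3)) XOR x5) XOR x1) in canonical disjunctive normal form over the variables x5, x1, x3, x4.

(NOT x5 AND NOT x1 AND NOT x3 AND NOT x4) OR (NOT x5 AND NOT x1 AND NOT x3 AND x4) OR (NOT x5 AND NOT x1 AND x3 AND x4) OR (NOT x5 AND x1 AND x3 AND NOT x4) OR (x5 AND NOT x1 AND x3 AND NOT x4) OR (x5 AND x1 AND NOT x3 AND NOT x4) OR (x5 AND x1 AND NOT x3 AND x4) OR (x5 AND x1 AND x3 AND x4)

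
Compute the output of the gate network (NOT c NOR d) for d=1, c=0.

Substituting: (NOT 0 NOR 1)
= 0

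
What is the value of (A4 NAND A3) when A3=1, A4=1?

Substituting: (1 NAND 1)
= 0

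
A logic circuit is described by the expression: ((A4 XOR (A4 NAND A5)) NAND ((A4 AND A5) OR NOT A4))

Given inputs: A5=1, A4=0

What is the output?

Substituting: ((0 XOR (0 NAND 1)) NAND ((0 AND 1) OR NOT 0))
= 0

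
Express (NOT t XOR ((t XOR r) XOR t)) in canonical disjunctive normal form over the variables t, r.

(NOT t AND NOT r) OR (t AND r)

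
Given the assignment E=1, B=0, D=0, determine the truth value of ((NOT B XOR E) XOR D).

Substituting: ((NOT 0 XOR 1) XOR 0)
= 0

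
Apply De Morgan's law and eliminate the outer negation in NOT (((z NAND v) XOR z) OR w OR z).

NOT ((z NAND v) XOR z) AND NOT w AND NOT z
De Morgan's: NOT(OR of terms) = AND of negations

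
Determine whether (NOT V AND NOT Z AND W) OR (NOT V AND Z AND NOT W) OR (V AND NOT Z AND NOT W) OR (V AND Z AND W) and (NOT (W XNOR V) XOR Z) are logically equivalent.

Yes, they are equivalent — the two output columns agree on all 8 assignments:
V | Z | W | Expression 1 | Expression 2
---------------------------------------
0 | 0 | 0 | 0 | 0
0 | 0 | 1 | 1 | 1
0 | 1 | 0 | 1 | 1
0 | 1 | 1 | 0 | 0
1 | 0 | 0 | 1 | 1
1 | 0 | 1 | 0 | 0
1 | 1 | 0 | 0 | 0
1 | 1 | 1 | 1 | 1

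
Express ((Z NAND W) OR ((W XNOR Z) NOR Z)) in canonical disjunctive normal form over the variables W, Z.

(NOT W AND NOT Z) OR (NOT W AND Z) OR (W AND NOT Z)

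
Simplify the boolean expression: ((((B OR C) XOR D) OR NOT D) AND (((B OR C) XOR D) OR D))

By distribution ((E OR v) AND (E OR NOT v) = E):
= ((B OR C) XOR D)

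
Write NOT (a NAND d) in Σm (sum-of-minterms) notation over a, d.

Σm(3) = (a AND d)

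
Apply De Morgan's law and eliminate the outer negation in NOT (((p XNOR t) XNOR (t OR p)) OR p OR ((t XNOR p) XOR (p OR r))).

NOT ((p XNOR t) XNOR (t OR p)) AND NOT p AND NOT ((t XNOR p) XOR (p OR r))
De Morgan's: NOT(OR of terms) = AND of negations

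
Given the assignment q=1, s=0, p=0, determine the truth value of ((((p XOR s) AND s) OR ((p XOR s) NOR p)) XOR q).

Substituting: ((((0 XOR 0) AND 0) OR ((0 XOR 0) NOR 0)) XOR 1)
= 0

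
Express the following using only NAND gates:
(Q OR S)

((Q NAND Q) NAND (S NAND S))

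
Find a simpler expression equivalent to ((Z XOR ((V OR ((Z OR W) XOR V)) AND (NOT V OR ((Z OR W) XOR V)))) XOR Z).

By XOR self-cancellation ((E XOR v) XOR v = E) then distribution ((E OR v) AND (E OR NOT v) = E):
= ((Z OR W) XOR V)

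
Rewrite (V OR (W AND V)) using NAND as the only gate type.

((V NAND V) NAND (((W NAND V) NAND (W NAND V)) NAND ((W NAND V) NAND (W NAND V))))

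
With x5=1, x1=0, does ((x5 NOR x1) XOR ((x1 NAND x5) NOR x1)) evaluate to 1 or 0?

Substituting: ((1 NOR 0) XOR ((0 NAND 1) NOR 0))
= 0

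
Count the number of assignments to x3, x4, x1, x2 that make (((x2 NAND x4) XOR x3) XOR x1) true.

Satisfying assignments: (0,0,0,0), (0,0,0,1), (0,1,0,0), (0,1,1,1), (1,0,1,0), (1,0,1,1), (1,1,0,1), (1,1,1,0)
Count: 8 out of 16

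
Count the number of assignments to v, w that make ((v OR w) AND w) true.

Satisfying assignments: (0,1), (1,1)
Count: 2 out of 4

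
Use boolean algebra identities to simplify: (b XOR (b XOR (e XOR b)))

By XOR self-cancellation ((E XOR v) XOR v = E):
= (e XOR b)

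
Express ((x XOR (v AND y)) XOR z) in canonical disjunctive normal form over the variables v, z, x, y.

(NOT v AND NOT z AND x AND NOT y) OR (NOT v AND NOT z AND x AND y) OR (NOT v AND z AND NOT x AND NOT y) OR (NOT v AND z AND NOT x AND y) OR (v AND NOT z AND NOT x AND y) OR (v AND NOT z AND x AND NOT y) OR (v AND z AND NOT x AND NOT y) OR (v AND z AND x AND y)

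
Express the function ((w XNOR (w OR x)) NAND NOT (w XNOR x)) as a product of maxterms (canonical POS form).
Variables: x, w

ΠM(1) = (x OR NOT w)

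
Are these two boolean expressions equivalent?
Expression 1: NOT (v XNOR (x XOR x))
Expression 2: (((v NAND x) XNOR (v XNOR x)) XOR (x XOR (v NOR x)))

No. Counterexample: with x=0, v=1, Expression 1 = 1 but Expression 2 = 0.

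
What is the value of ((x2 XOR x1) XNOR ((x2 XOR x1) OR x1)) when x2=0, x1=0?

Substituting: ((0 XOR 0) XNOR ((0 XOR 0) OR 0))
= 1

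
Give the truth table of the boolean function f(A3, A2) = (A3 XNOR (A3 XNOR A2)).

A3 | A2 | Output
----------------
0 | 0 | 0
0 | 1 | 1
1 | 0 | 0
1 | 1 | 1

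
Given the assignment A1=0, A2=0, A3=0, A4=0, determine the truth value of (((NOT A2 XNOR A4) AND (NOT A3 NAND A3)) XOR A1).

Substituting: (((NOT 0 XNOR 0) AND (NOT 0 NAND 0)) XOR 0)
= 0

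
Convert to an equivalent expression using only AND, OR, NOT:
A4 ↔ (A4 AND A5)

(A4 AND (A4 AND A5)) OR (NOT A4 AND NOT (A4 AND A5))
(Biconditional = both true or both false)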